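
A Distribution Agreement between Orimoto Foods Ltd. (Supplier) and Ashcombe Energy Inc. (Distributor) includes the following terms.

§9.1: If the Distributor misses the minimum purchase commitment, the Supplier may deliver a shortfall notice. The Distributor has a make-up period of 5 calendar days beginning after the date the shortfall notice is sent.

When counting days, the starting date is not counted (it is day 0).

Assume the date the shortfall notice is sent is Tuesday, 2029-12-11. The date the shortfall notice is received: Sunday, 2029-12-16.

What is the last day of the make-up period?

2029-12-16

The last day of the make-up period: 5 calendar days after 2029-12-11 is 2029-12-16.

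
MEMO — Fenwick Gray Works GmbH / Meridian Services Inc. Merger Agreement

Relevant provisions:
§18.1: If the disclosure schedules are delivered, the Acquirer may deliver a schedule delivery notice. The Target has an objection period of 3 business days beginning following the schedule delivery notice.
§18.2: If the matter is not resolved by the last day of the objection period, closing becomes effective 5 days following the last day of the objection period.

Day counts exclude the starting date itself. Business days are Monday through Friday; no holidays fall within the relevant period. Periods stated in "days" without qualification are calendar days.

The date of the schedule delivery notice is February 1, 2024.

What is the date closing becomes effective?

The last day of the objection period: counting 3 business days from Thursday, February 1, 2024 (Feb 2, Feb 5, Feb 6, skipping weekends) reaches Tuesday, February 6, 2024.
The date closing becomes effective: 5 calendar days after February 6, 2024 is February 11, 2024.

February 11, 2024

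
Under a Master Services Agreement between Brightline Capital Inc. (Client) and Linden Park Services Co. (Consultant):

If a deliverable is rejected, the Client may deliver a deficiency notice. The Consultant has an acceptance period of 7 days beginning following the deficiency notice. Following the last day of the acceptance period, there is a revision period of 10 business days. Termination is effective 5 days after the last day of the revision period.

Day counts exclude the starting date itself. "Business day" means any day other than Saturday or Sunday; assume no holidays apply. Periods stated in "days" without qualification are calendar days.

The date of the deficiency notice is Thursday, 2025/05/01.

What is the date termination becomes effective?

Adding 7 calendar days to 2025/05/01 gives 2025/05/08, which is the last day of the acceptance period.
The last day of the revision period: counting 10 business days from Thursday, 2025/05/08 (May 9, May 12, May 13, May 14, May 15, May 16, May 19, May 20, May 21, May 22, skipping weekends) reaches Thursday, 2025/05/22.
The date termination becomes effective: 2025/05/22 + 5 days = 2025/05/27.

2025/05/27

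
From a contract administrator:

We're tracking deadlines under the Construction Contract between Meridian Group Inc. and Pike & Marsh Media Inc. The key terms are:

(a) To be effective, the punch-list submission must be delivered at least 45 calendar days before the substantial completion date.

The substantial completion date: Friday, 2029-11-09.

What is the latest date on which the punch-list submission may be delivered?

Counting back 45 calendar days from 2029-11-09 gives 2029-09-25.

2029-09-25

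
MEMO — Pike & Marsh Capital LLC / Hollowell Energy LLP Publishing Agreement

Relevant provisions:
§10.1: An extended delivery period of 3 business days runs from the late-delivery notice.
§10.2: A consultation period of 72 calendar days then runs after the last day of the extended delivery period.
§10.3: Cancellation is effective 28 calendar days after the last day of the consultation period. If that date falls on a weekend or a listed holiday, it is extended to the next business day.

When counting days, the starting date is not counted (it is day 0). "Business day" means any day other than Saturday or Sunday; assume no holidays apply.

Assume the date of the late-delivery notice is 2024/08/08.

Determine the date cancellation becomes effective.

2024/11/21

From Thursday, 2024/08/08, 3 business days (Aug 9, Aug 12, Aug 13, skipping weekends) brings us to Tuesday, 2024/08/13, which is the last day of the extended delivery period.
The last day of the consultation period: 72 calendar days after 2024/08/13 is 2024/10/24.
Adding 28 calendar days to 2024/10/24 gives 2024/11/21, which is the date cancellation becomes effective. 2024/11/21 is a Thursday, so no roll-forward applies.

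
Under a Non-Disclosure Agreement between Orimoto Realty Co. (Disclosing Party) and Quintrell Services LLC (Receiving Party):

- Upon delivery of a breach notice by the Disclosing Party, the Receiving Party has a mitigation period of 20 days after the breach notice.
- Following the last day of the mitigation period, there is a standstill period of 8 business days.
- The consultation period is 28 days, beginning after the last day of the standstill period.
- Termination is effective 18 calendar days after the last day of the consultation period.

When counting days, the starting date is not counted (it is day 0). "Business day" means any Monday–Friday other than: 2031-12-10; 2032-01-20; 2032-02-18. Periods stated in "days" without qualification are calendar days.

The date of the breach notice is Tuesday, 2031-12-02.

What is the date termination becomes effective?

The last day of the mitigation period: 2031-12-02 + 20 days = 2031-12-22.
The last day of the standstill period: counting 8 business days from Monday, 2031-12-22 (Dec 23, Dec 24, Dec 25, Dec 26, Dec 29, Dec 30, Dec 31, Jan 1, skipping weekends) reaches Thursday, 2032-01-01.
The last day of the consultation period: 2032-01-01 + 28 days = 2032-01-29.
The date termination becomes effective: 18 calendar days after 2032-01-29 is 2032-02-16.

2032-02-16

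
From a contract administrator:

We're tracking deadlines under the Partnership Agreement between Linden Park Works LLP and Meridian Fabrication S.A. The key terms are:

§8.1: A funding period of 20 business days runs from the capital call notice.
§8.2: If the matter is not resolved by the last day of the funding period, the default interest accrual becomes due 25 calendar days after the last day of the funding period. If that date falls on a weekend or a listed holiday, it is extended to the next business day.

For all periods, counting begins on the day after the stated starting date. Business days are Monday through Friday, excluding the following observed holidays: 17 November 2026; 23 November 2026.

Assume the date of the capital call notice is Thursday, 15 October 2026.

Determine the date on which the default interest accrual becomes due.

7 December 2026

From Thursday, 15 October 2026, 20 business days (Oct 16, Oct 19, Oct 20, Oct 21, …, Nov 10, Nov 11, Nov 12, skipping weekends) brings us to Thursday, 12 November 2026, which is the last day of the funding period.
Adding 25 calendar days to 12 November 2026 gives 7 December 2026, which is the date on which the default interest accrual becomes due. 7 December 2026 is a Monday and is not a listed holiday, so no roll-forward applies.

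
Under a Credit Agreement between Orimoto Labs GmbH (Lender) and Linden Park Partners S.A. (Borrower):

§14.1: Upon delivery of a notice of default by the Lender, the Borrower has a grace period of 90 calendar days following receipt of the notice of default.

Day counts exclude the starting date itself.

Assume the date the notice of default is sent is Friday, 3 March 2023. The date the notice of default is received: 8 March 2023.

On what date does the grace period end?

The last day of the grace period: 8 March 2023 + 90 days = 6 June 2023.

6 June 2023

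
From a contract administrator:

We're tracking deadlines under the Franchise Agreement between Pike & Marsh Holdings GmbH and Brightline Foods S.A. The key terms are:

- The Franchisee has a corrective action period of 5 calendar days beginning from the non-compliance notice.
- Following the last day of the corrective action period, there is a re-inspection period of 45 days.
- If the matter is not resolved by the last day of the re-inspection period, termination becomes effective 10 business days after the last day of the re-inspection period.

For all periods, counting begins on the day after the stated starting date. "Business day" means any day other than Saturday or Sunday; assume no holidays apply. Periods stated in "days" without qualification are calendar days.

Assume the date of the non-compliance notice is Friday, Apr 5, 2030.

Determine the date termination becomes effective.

Adding 5 calendar days to Apr 5, 2030 gives Apr 10, 2030, which is the last day of the corrective action period.
The last day of the re-inspection period: 45 calendar days after Apr 10, 2030 is May 25, 2030.
The date termination becomes effective: counting 10 business days from Saturday, May 25, 2030 (May 27, May 28, May 29, May 30, May 31, Jun 3, Jun 4, Jun 5, Jun 6, Jun 7, skipping weekends) reaches Friday, Jun 7, 2030.

Jun 7, 2030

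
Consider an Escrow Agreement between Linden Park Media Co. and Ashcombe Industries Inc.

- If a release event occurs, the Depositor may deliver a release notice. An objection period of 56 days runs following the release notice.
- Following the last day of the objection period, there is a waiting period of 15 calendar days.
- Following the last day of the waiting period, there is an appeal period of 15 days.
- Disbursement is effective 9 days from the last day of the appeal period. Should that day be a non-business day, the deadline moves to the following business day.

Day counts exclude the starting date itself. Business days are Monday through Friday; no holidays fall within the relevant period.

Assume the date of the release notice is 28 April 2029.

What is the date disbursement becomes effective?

The last day of the objection period: 56 calendar days after 28 April 2029 is 23 June 2029.
The last day of the waiting period: 15 calendar days after 23 June 2029 is 8 July 2029.
The last day of the appeal period: 8 July 2029 + 15 days = 23 July 2029.
The date disbursement becomes effective: 9 calendar days after 23 July 2029 is 1 August 2029. 1 August 2029 is a Wednesday, so no roll-forward applies.

1 August 2029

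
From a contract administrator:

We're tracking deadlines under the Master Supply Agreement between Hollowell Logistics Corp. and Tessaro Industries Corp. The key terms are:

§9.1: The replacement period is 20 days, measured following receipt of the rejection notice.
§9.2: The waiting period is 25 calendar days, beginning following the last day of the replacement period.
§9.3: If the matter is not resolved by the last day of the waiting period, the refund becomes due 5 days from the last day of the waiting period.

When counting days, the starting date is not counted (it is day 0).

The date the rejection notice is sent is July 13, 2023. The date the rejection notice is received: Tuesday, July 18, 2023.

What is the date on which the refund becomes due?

The last day of the replacement period: 20 calendar days after July 18, 2023 is August 7, 2023.
The last day of the waiting period: 25 calendar days after August 7, 2023 is September 1, 2023.
Adding 5 calendar days to September 1, 2023 gives September 6, 2023, which is the date on which the refund becomes due.

September 6, 2023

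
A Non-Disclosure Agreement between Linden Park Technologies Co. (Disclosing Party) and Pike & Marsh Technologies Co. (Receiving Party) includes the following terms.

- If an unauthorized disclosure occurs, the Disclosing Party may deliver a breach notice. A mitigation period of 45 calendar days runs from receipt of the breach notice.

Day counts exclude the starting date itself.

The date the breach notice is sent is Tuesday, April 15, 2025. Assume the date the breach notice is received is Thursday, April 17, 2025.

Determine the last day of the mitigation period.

The last day of the mitigation period: 45 calendar days after April 17, 2025 is June 1, 2025.

June 1, 2025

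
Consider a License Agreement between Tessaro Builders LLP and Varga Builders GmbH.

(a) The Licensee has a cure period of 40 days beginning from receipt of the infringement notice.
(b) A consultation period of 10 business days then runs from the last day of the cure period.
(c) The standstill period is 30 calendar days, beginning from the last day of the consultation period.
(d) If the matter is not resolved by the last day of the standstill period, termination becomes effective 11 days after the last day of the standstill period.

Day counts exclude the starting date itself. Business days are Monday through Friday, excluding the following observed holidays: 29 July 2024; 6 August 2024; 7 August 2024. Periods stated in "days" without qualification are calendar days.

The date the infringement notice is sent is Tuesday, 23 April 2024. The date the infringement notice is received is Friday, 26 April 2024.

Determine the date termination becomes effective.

The last day of the cure period: 26 April 2024 + 40 days = 5 June 2024.
The last day of the consultation period: counting 10 business days from Wednesday, 5 June 2024 (Jun 6, Jun 7, Jun 10, Jun 11, Jun 12, Jun 13, Jun 14, Jun 17, Jun 18, Jun 19, skipping weekends) reaches Wednesday, 19 June 2024.
The last day of the standstill period: 19 June 2024 + 30 days = 19 July 2024.
The date termination becomes effective: 11 calendar days after 19 July 2024 is 30 July 2024.

30 July 2024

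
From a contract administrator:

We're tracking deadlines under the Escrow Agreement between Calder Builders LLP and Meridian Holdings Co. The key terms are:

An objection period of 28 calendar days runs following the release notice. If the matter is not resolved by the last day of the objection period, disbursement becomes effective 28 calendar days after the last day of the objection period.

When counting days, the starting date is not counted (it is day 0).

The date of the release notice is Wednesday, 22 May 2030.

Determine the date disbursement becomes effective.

17 July 2030

The last day of the objection period: 28 calendar days after 22 May 2030 is 19 June 2030.
The date disbursement becomes effective: 19 June 2030 + 28 days = 17 July 2030.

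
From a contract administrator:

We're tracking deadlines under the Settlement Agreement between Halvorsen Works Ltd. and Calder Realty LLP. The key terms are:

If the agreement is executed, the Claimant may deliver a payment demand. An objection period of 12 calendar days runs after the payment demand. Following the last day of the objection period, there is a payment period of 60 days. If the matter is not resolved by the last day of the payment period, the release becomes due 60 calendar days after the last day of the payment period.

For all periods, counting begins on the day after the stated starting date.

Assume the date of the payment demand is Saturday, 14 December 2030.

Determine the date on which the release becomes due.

25 April 2031

The last day of the objection period: 12 calendar days after 14 December 2030 is 26 December 2030.
The last day of the payment period: 60 calendar days after 26 December 2030 is 24 February 2031.
Adding 60 calendar days to 24 February 2031 gives 25 April 2031, which is the date on which the release becomes due.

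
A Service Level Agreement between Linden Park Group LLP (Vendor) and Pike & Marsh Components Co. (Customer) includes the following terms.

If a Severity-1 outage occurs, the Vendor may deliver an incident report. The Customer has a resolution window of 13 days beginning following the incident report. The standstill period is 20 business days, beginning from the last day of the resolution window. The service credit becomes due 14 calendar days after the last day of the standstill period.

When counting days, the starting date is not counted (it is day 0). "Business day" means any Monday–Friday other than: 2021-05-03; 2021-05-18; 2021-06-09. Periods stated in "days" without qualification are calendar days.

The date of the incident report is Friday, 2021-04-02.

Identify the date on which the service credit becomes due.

The last day of the resolution window: 13 calendar days after 2021-04-02 is 2021-04-15.
The last day of the standstill period: 20 business days after Thursday, 2021-04-15, skipping weekends and the listed holiday on May 3 — Apr 16, Apr 19, Apr 20, Apr 21, …, May 12, May 13, May 14 — lands on Friday, 2021-05-14.
The date on which the service credit becomes due: 2021-05-14 + 14 days = 2021-05-28.

2021-05-28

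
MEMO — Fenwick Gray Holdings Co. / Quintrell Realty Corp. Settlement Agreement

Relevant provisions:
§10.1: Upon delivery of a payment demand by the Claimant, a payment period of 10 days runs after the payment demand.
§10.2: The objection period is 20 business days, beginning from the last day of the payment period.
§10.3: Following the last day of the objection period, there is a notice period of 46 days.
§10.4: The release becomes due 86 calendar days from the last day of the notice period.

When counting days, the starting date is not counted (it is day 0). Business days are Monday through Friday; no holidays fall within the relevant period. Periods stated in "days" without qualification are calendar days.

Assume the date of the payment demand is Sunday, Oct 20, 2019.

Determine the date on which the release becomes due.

Apr 7, 2020

The last day of the payment period: 10 calendar days after Oct 20, 2019 is Oct 30, 2019.
From Wednesday, Oct 30, 2019, 20 business days (Oct 31, Nov 1, Nov 4, Nov 5, …, Nov 25, Nov 26, Nov 27, skipping weekends) brings us to Wednesday, Nov 27, 2019, which is the last day of the objection period.
Adding 46 calendar days to Nov 27, 2019 gives Jan 12, 2020, which is the last day of the notice period.
Adding 86 calendar days to Jan 12, 2020 gives Apr 7, 2020, which is the date on which the release becomes due.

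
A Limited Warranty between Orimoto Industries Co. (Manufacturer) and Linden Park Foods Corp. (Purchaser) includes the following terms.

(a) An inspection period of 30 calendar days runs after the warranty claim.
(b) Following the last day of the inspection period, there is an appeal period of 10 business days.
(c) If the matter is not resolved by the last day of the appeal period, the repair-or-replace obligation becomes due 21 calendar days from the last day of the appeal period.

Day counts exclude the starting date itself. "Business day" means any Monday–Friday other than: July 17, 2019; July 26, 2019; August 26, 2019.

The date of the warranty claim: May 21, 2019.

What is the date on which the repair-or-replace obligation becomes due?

Adding 30 calendar days to May 21, 2019 gives June 20, 2019, which is the last day of the inspection period.
From Thursday, June 20, 2019, 10 business days (Jun 21, Jun 24, Jun 25, Jun 26, Jun 27, Jun 28, Jul 1, Jul 2, Jul 3, Jul 4, skipping weekends) brings us to Thursday, July 4, 2019, which is the last day of the appeal period.
The date on which the repair-or-replace obligation becomes due: 21 calendar days after July 4, 2019 is July 25, 2019.

July 25, 2019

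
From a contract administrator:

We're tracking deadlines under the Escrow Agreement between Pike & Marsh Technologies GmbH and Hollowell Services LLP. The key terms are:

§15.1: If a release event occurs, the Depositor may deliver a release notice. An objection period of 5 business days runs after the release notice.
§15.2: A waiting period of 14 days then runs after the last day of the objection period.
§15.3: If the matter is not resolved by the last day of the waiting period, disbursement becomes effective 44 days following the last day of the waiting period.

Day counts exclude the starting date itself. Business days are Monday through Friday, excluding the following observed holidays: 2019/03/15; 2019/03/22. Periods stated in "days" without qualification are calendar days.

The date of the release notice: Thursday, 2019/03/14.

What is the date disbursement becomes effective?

The last day of the objection period: counting 5 business days from Thursday, 2019/03/14 (Mar 18, Mar 19, Mar 20, Mar 21, Mar 25, skipping weekends and the listed holidays on Mar 15, Mar 22) reaches Monday, 2019/03/25.
Adding 14 calendar days to 2019/03/25 gives 2019/04/08, which is the last day of the waiting period.
The date disbursement becomes effective: 44 calendar days after 2019/04/08 is 2019/05/22.

2019/05/22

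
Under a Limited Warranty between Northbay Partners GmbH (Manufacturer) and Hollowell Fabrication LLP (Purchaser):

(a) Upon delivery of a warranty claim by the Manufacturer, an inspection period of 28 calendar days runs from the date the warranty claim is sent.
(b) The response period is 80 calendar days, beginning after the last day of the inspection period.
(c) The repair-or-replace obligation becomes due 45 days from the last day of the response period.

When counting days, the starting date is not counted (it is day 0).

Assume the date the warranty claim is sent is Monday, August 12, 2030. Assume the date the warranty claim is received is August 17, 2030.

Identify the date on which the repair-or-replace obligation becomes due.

Adding 28 calendar days to August 12, 2030 gives September 9, 2030, which is the last day of the inspection period.
Adding 80 calendar days to September 9, 2030 gives November 28, 2030, which is the last day of the response period.
The date on which the repair-or-replace obligation becomes due: 45 calendar days after November 28, 2030 is January 12, 2031.

January 12, 2031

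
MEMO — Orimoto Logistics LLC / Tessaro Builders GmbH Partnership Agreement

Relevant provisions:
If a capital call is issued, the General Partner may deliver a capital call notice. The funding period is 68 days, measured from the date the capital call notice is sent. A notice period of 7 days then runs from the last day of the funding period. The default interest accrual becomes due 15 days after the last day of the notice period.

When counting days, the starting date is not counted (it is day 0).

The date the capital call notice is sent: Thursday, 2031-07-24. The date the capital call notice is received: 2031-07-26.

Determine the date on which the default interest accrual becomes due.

2031-10-22

The last day of the funding period: 2031-07-24 + 68 days = 2031-09-30.
The last day of the notice period: 2031-09-30 + 7 days = 2031-10-07.
The date on which the default interest accrual becomes due: 2031-10-07 + 15 days = 2031-10-22.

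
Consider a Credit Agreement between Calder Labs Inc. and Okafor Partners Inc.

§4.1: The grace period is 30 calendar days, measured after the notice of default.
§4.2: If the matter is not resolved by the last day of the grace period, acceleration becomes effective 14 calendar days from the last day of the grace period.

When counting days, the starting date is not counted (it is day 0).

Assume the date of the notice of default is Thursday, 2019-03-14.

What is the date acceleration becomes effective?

The last day of the grace period: 2019-03-14 + 30 days = 2019-04-13.
The date acceleration becomes effective: 14 calendar days after 2019-04-13 is 2019-04-27.

2019-04-27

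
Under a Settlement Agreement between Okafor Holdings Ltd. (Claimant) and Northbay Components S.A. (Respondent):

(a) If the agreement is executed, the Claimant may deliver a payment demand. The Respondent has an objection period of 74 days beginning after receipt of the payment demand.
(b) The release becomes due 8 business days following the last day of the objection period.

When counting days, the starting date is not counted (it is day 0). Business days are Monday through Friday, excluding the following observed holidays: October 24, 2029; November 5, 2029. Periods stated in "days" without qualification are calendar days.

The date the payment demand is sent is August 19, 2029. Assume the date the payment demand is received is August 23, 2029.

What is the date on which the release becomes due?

The last day of the objection period: 74 calendar days after August 23, 2029 is November 5, 2029.
The date on which the release becomes due: counting 8 business days from Monday, November 5, 2029 (Nov 6, Nov 7, Nov 8, Nov 9, Nov 12, Nov 13, Nov 14, Nov 15, skipping weekends) reaches Thursday, November 15, 2029.

November 15, 2029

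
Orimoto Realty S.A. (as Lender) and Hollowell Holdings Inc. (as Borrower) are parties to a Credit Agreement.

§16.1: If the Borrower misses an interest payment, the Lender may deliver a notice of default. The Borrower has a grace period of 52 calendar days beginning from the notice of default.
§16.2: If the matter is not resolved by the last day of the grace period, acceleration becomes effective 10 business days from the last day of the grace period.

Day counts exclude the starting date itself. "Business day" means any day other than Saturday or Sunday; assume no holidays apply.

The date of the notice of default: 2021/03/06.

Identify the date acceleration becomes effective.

Adding 52 calendar days to 2021/03/06 gives 2021/04/27, which is the last day of the grace period.
From Tuesday, 2021/04/27, 10 business days (Apr 28, Apr 29, Apr 30, May 3, May 4, May 5, May 6, May 7, May 10, May 11, skipping weekends) brings us to Tuesday, 2021/05/11, which is the date acceleration becomes effective.

2021/05/11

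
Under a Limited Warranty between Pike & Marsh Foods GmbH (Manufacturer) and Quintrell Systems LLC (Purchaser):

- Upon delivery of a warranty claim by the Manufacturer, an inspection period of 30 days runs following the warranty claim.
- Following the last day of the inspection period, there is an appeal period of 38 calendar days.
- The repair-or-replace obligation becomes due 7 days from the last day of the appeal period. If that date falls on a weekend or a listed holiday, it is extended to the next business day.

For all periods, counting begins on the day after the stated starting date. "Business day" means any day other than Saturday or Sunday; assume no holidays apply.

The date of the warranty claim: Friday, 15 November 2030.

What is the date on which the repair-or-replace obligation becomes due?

The last day of the inspection period: 30 calendar days after 15 November 2030 is 15 December 2030.
The last day of the appeal period: 38 calendar days after 15 December 2030 is 22 January 2031.
The date on which the repair-or-replace obligation becomes due: 22 January 2031 + 7 days = 29 January 2031. 29 January 2031 is a Wednesday, so no roll-forward applies.

29 January 2031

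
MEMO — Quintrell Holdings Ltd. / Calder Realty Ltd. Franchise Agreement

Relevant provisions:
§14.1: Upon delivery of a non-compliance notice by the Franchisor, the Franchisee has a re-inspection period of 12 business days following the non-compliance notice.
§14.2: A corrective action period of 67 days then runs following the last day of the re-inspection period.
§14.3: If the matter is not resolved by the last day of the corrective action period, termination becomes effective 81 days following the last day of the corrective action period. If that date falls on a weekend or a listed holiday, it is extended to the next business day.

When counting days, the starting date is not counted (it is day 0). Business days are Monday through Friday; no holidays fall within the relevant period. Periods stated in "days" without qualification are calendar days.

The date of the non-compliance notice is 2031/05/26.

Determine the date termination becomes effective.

The last day of the re-inspection period: 12 business days after Monday, 2031/05/26, skipping weekends — May 27, May 28, May 29, May 30, …, Jun 9, Jun 10, Jun 11 — lands on Wednesday, 2031/06/11.
The last day of the corrective action period: 2031/06/11 + 67 days = 2031/08/17.
The date termination becomes effective: 2031/08/17 + 81 days = 2031/11/06. 2031/11/06 is a Thursday, so no roll-forward applies.

2031/11/06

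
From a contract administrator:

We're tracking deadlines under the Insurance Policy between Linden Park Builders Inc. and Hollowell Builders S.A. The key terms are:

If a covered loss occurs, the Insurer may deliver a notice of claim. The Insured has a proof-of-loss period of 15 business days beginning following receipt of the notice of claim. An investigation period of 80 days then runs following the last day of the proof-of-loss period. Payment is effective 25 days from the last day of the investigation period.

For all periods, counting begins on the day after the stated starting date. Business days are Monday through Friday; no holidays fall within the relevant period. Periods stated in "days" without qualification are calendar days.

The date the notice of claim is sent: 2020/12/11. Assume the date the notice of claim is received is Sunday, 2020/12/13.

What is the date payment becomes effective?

The last day of the proof-of-loss period: 15 business days after Sunday, 2020/12/13, skipping weekends — Dec 14, Dec 15, Dec 16, Dec 17, …, Dec 30, Dec 31, Jan 1 — lands on Friday, 2021/01/01.
Adding 80 calendar days to 2021/01/01 gives 2021/03/22, which is the last day of the investigation period.
The date payment becomes effective: 25 calendar days after 2021/03/22 is 2021/04/16.

2021/04/16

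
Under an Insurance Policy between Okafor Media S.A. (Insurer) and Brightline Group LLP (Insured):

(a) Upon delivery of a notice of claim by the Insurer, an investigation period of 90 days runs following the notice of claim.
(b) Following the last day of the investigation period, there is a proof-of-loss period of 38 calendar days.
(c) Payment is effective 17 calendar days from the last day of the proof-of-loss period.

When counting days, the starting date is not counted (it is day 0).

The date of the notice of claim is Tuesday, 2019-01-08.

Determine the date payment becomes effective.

2019-06-02

Adding 90 calendar days to 2019-01-08 gives 2019-04-08, which is the last day of the investigation period.
Adding 38 calendar days to 2019-04-08 gives 2019-05-16, which is the last day of the proof-of-loss period.
The date payment becomes effective: 17 calendar days after 2019-05-16 is 2019-06-02.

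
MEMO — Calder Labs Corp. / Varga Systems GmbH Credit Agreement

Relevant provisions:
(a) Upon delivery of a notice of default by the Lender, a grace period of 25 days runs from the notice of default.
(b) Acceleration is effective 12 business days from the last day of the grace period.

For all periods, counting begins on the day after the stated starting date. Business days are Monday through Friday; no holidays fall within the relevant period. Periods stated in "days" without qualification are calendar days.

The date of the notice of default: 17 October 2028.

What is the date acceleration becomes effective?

28 November 2028

The last day of the grace period: 17 October 2028 + 25 days = 11 November 2028.
The date acceleration becomes effective: 12 business days after Saturday, 11 November 2028, skipping weekends — Nov 13, Nov 14, Nov 15, Nov 16, …, Nov 24, Nov 27, Nov 28 — lands on Tuesday, 28 November 2028.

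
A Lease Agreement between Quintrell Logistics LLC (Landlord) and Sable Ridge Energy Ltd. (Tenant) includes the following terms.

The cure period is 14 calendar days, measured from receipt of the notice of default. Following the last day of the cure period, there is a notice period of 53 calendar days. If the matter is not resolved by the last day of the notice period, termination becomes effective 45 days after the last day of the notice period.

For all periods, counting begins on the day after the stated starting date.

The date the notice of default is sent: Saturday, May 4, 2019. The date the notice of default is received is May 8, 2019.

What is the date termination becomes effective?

The last day of the cure period: 14 calendar days after May 8, 2019 is May 22, 2019.
The last day of the notice period: 53 calendar days after May 22, 2019 is Jul 14, 2019.
The date termination becomes effective: Jul 14, 2019 + 45 days = Aug 28, 2019.

Aug 28, 2019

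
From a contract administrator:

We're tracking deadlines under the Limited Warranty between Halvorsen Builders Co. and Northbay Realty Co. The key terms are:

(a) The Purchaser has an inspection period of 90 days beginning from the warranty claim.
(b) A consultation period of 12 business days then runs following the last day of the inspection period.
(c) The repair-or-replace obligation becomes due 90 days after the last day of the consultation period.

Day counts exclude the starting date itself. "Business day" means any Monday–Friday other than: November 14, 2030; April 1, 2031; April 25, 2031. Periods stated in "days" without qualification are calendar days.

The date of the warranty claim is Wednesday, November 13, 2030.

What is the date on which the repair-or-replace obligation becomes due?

May 28, 2031

The last day of the inspection period: 90 calendar days after November 13, 2030 is February 11, 2031.
The last day of the consultation period: counting 12 business days from Tuesday, February 11, 2031 (Feb 12, Feb 13, Feb 14, Feb 17, …, Feb 25, Feb 26, Feb 27, skipping weekends) reaches Thursday, February 27, 2031.
The date on which the repair-or-replace obligation becomes due: February 27, 2031 + 90 days = May 28, 2031.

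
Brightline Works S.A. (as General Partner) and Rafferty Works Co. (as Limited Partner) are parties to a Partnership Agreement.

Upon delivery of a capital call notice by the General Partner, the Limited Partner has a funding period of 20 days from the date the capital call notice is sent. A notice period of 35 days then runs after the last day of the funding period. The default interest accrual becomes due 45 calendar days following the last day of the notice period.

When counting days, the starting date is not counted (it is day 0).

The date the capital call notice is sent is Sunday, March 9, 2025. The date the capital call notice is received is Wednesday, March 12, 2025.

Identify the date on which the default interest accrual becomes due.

Adding 20 calendar days to March 9, 2025 gives March 29, 2025, which is the last day of the funding period.
Adding 35 calendar days to March 29, 2025 gives May 3, 2025, which is the last day of the notice period.
The date on which the default interest accrual becomes due: May 3, 2025 + 45 days = June 17, 2025.

June 17, 2025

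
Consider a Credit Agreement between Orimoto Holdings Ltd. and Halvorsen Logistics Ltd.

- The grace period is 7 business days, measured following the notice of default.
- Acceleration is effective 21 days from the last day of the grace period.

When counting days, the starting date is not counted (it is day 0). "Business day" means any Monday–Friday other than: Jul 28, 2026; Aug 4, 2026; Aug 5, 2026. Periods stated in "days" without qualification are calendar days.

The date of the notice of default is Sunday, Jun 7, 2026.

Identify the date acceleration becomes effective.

The last day of the grace period: 7 business days after Sunday, Jun 7, 2026, skipping weekends — Jun 8, Jun 9, Jun 10, Jun 11, Jun 12, Jun 15, Jun 16 — lands on Tuesday, Jun 16, 2026.
The date acceleration becomes effective: Jun 16, 2026 + 21 days = Jul 7, 2026.

Jul 7, 2026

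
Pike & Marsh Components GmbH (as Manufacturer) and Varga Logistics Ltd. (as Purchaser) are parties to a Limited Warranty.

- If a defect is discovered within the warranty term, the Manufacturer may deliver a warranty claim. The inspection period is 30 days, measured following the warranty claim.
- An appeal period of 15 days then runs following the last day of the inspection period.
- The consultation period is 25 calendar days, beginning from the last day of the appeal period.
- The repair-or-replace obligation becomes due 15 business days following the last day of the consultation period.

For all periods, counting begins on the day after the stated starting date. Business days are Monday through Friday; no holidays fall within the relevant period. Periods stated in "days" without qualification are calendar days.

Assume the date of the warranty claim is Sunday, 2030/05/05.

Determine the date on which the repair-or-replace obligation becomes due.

2030/08/02

Adding 30 calendar days to 2030/05/05 gives 2030/06/04, which is the last day of the inspection period.
The last day of the appeal period: 15 calendar days after 2030/06/04 is 2030/06/19.
The last day of the consultation period: 2030/06/19 + 25 days = 2030/07/14.
From Sunday, 2030/07/14, 15 business days (Jul 15, Jul 16, Jul 17, Jul 18, …, Jul 31, Aug 1, Aug 2, skipping weekends) brings us to Friday, 2030/08/02, which is the date on which the repair-or-replace obligation becomes due.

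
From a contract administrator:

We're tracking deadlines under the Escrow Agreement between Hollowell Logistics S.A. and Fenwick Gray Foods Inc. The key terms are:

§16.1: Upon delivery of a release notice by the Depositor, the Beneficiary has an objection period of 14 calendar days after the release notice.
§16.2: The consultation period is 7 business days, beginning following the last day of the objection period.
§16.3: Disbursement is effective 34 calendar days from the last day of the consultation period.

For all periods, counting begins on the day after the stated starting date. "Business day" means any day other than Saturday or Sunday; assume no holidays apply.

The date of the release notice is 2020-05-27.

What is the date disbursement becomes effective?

2020-07-23

The last day of the objection period: 14 calendar days after 2020-05-27 is 2020-06-10.
The last day of the consultation period: counting 7 business days from Wednesday, 2020-06-10 (Jun 11, Jun 12, Jun 15, Jun 16, Jun 17, Jun 18, Jun 19, skipping weekends) reaches Friday, 2020-06-19.
The date disbursement becomes effective: 2020-06-19 + 34 days = 2020-07-23.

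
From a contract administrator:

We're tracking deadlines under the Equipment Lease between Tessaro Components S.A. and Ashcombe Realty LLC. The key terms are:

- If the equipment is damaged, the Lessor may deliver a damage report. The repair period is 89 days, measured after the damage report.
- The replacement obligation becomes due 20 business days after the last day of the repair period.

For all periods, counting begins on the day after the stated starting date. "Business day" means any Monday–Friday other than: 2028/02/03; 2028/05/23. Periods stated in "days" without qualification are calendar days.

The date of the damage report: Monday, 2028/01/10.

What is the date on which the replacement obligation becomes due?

The last day of the repair period: 2028/01/10 + 89 days = 2028/04/08.
The date on which the replacement obligation becomes due: 20 business days after Saturday, 2028/04/08, skipping weekends — Apr 10, Apr 11, Apr 12, Apr 13, …, May 3, May 4, May 5 — lands on Friday, 2028/05/05.

2028/05/05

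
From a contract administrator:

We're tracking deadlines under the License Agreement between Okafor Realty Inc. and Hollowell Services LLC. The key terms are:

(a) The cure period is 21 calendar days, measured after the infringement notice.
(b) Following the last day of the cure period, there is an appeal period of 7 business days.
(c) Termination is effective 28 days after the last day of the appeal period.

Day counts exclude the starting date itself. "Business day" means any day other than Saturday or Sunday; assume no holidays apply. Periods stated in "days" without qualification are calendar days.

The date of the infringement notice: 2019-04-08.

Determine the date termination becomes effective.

2019-06-05

The last day of the cure period: 2019-04-08 + 21 days = 2019-04-29.
From Monday, 2019-04-29, 7 business days (Apr 30, May 1, May 2, May 3, May 6, May 7, May 8, skipping weekends) brings us to Wednesday, 2019-05-08, which is the last day of the appeal period.
The date termination becomes effective: 28 calendar days after 2019-05-08 is 2019-06-05.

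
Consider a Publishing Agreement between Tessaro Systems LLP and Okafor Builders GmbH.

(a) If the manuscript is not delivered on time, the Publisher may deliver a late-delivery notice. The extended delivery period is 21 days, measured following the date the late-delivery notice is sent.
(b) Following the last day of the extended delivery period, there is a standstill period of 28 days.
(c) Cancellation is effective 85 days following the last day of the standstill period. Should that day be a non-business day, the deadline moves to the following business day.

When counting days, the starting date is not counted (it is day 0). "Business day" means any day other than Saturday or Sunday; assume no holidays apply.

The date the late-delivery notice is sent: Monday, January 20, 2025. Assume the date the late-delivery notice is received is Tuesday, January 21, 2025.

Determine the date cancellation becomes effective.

The last day of the extended delivery period: January 20, 2025 + 21 days = February 10, 2025.
Adding 28 calendar days to February 10, 2025 gives March 10, 2025, which is the last day of the standstill period.
The date cancellation becomes effective: 85 calendar days after March 10, 2025 is June 3, 2025. June 3, 2025 is a Tuesday, so no roll-forward applies.

June 3, 2025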